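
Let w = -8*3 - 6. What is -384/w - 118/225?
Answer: 2762/225 ≈ 12.276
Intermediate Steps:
w = -30 (w = -24 - 6 = -30)
-384/w - 118/225 = -384/(-30) - 118/225 = -384*(-1/30) - 118*1/225 = 64/5 - 118/225 = 2762/225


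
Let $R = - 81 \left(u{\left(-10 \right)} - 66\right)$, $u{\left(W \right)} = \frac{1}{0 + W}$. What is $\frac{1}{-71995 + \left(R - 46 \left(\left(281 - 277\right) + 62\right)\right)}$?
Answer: $- \frac{10}{696769} \approx -1.4352 \cdot 10^{-5}$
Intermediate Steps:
$u{\left(W \right)} = \frac{1}{W}$
$R = \frac{53541}{10}$ ($R = - 81 \left(\frac{1}{-10} - 66\right) = - 81 \left(- \frac{1}{10} - 66\right) = \left(-81\right) \left(- \frac{661}{10}\right) = \frac{53541}{10} \approx 5354.1$)
$\frac{1}{-71995 + \left(R - 46 \left(\left(281 - 277\right) + 62\right)\right)} = \frac{1}{-71995 + \left(\frac{53541}{10} - 46 \left(\left(281 - 277\right) + 62\right)\right)} = \frac{1}{-71995 + \left(\frac{53541}{10} - 46 \left(4 + 62\right)\right)} = \frac{1}{-71995 + \left(\frac{53541}{10} - 46 \cdot 66\right)} = \frac{1}{-71995 + \left(\frac{53541}{10} - 3036\right)} = \frac{1}{-71995 + \frac{23181}{10}} = \frac{1}{- \frac{696769}{10}} = - \frac{10}{696769}$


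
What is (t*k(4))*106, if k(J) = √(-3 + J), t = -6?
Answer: -636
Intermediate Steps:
(t*k(4))*106 = -6*√(-3 + 4)*106 = -6*√1*106 = -6*1*106 = -6*106 = -636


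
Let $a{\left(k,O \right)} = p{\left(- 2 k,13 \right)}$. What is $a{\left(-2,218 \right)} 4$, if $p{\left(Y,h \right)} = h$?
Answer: $52$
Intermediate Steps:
$a{\left(k,O \right)} = 13$
$a{\left(-2,218 \right)} 4 = 13 \cdot 4 = 52$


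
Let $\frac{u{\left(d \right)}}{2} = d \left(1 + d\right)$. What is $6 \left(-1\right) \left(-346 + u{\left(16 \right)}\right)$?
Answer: $-1188$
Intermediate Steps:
$u{\left(d \right)} = 2 d \left(1 + d\right)$
$6 \left(-1\right) \left(-346 + u{\left(16 \right)}\right) = 6 \left(-1\right) \left(-346 + 2 \cdot 16 \left(1 + 16\right)\right) = - 6 \left(-346 + 2 \cdot 16 \cdot 17\right) = - 6 \left(-346 + 544\right) = \left(-6\right) 198 = -1188$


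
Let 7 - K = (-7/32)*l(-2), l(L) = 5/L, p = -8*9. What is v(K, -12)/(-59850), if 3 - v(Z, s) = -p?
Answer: 23/19950 ≈ 0.0011529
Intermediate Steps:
p = -72
K = 413/64 (K = 7 - (-7/32)*5/(-2) = 7 - (-7*1/32)*5*(-½) = 7 - (-7)*(-5)/(32*2) = 7 - 1*35/64 = 7 - 35/64 = 413/64 ≈ 6.4531)
v(Z, s) = -69 (v(Z, s) = 3 - (-1)*(-72) = 3 - 1*72 = 3 - 72 = -69)
v(K, -12)/(-59850) = -69/(-59850) = -69*(-1/59850) = 23/19950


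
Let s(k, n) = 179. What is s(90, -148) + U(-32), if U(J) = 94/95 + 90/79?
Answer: 1359371/7505 ≈ 181.13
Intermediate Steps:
U(J) = 15976/7505 (U(J) = 94*(1/95) + 90*(1/79) = 94/95 + 90/79 = 15976/7505)
s(90, -148) + U(-32) = 179 + 15976/7505 = 1359371/7505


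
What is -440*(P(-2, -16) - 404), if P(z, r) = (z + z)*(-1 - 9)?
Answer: 160160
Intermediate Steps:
P(z, r) = -20*z (P(z, r) = (2*z)*(-10) = -20*z)
-440*(P(-2, -16) - 404) = -440*(-20*(-2) - 404) = -440*(40 - 404) = -440*(-364) = 160160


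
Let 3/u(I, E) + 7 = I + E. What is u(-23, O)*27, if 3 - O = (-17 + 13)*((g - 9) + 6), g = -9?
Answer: -27/25 ≈ -1.0800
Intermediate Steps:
O = -45 (O = 3 - (-17 + 13)*((-9 - 9) + 6) = 3 - (-4)*(-18 + 6) = 3 - (-4)*(-12) = 3 - 1*48 = 3 - 48 = -45)
u(I, E) = 3/(-7 + E + I) (u(I, E) = 3/(-7 + (I + E)) = 3/(-7 + (E + I)) = 3/(-7 + E + I))
u(-23, O)*27 = (3/(-7 - 45 - 23))*27 = (3/(-75))*27 = (3*(-1/75))*27 = -1/25*27 = -27/25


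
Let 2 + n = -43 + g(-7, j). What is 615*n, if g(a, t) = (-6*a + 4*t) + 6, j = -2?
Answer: -3075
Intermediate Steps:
g(a, t) = 6 - 6*a + 4*t
n = -5 (n = -2 + (-43 + (6 - 6*(-7) + 4*(-2))) = -2 + (-43 + (6 + 42 - 8)) = -2 + (-43 + 40) = -2 - 3 = -5)
615*n = 615*(-5) = -3075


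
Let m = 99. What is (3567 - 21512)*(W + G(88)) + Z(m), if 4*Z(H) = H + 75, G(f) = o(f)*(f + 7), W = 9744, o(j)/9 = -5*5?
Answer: 417436677/2 ≈ 2.0872e+8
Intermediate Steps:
o(j) = -225 (o(j) = 9*(-5*5) = 9*(-25) = -225)
G(f) = -1575 - 225*f (G(f) = -225*(f + 7) = -225*(7 + f) = -1575 - 225*f)
Z(H) = 75/4 + H/4 (Z(H) = (H + 75)/4 = (75 + H)/4 = 75/4 + H/4)
(3567 - 21512)*(W + G(88)) + Z(m) = (3567 - 21512)*(9744 + (-1575 - 225*88)) + (75/4 + (1/4)*99) = -17945*(9744 + (-1575 - 19800)) + (75/4 + 99/4) = -17945*(9744 - 21375) + 87/2 = -17945*(-11631) + 87/2 = 208718295 + 87/2 = 417436677/2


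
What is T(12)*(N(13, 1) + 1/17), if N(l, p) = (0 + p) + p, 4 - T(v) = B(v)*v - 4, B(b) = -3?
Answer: 1540/17 ≈ 90.588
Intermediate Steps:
T(v) = 8 + 3*v (T(v) = 4 - (-3*v - 4) = 4 - (-4 - 3*v) = 4 + (4 + 3*v) = 8 + 3*v)
N(l, p) = 2*p (N(l, p) = p + p = 2*p)
T(12)*(N(13, 1) + 1/17) = (8 + 3*12)*(2*1 + 1/17) = (8 + 36)*(2 + 1/17) = 44*(35/17) = 1540/17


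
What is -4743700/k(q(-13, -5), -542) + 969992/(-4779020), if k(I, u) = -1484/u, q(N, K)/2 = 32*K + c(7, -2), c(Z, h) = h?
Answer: -767954374236008/443254105 ≈ -1.7325e+6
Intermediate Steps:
q(N, K) = -4 + 64*K (q(N, K) = 2*(32*K - 2) = 2*(-2 + 32*K) = -4 + 64*K)
-4743700/k(q(-13, -5), -542) + 969992/(-4779020) = -4743700/((-1484/(-542))) + 969992/(-4779020) = -4743700/((-1484*(-1/542))) + 969992*(-1/4779020) = -4743700/742/271 - 242498/1194755 = -4743700*271/742 - 242498/1194755 = -642771350/371 - 242498/1194755 = -767954374236008/443254105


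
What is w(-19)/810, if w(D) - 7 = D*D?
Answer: 184/405 ≈ 0.45432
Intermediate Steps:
w(D) = 7 + D² (w(D) = 7 + D*D = 7 + D²)
w(-19)/810 = (7 + (-19)²)/810 = (7 + 361)*(1/810) = 368*(1/810) = 184/405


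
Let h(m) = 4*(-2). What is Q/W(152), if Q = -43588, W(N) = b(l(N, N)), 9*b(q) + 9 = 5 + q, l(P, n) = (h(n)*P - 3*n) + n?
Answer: 32691/127 ≈ 257.41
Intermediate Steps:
h(m) = -8
l(P, n) = -8*P - 2*n (l(P, n) = (-8*P - 3*n) + n = -8*P - 2*n)
b(q) = -4/9 + q/9 (b(q) = -1 + (5 + q)/9 = -1 + (5/9 + q/9) = -4/9 + q/9)
W(N) = -4/9 - 10*N/9 (W(N) = -4/9 + (-8*N - 2*N)/9 = -4/9 + (-10*N)/9 = -4/9 - 10*N/9)
Q/W(152) = -43588/(-4/9 - 10/9*152) = -43588/(-4/9 - 1520/9) = -43588/(-508/3) = -43588*(-3/508) = 32691/127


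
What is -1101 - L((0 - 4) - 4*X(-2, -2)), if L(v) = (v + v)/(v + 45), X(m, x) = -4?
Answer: -20927/19 ≈ -1101.4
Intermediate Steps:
L(v) = 2*v/(45 + v) (L(v) = (2*v)/(45 + v) = 2*v/(45 + v))
-1101 - L((0 - 4) - 4*X(-2, -2)) = -1101 - 2*((0 - 4) - 4*(-4))/(45 + ((0 - 4) - 4*(-4))) = -1101 - 2*(-4 + 16)/(45 + (-4 + 16)) = -1101 - 2*12/(45 + 12) = -1101 - 2*12/57 = -1101 - 1*8/19 = -1101 - 8/19 = -20927/19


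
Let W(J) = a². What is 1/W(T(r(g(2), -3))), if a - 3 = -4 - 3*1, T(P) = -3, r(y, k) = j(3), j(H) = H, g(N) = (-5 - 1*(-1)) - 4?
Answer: 1/16 ≈ 0.062500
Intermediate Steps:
g(N) = -8 (g(N) = (-5 + 1) - 4 = -4 - 4 = -8)
r(y, k) = 3
a = -4 (a = 3 + (-4 - 3*1) = 3 + (-4 - 3) = 3 - 7 = -4)
W(J) = 16 (W(J) = (-4)² = 16)
1/W(T(r(g(2), -3))) = 1/16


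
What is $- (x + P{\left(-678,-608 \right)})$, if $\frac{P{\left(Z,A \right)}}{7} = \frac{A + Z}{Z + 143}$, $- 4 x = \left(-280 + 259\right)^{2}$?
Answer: $\frac{199927}{2140} \approx 93.424$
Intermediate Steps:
$x = - \frac{441}{4}$ ($x = - \frac{\left(-280 + 259\right)^{2}}{4} = - \frac{\left(-21\right)^{2}}{4} = \left(- \frac{1}{4}\right) 441 = - \frac{441}{4} \approx -110.25$)
$P{\left(Z,A \right)} = \frac{7 \left(A + Z\right)}{143 + Z}$ ($P{\left(Z,A \right)} = 7 \frac{A + Z}{Z + 143} = 7 \frac{A + Z}{143 + Z} = \frac{7 \left(A + Z\right)}{143 + Z}$)
$- (x + P{\left(-678,-608 \right)}) = - (- \frac{441}{4} + \frac{7 \left(-608 - 678\right)}{143 - 678}) = - (- \frac{441}{4} + 7 \frac{1}{-535} \left(-1286\right)) = - (- \frac{441}{4} + 7 \left(- \frac{1}{535}\right) \left(-1286\right)) = - (- \frac{441}{4} + \frac{9002}{535}) = \left(-1\right) \left(- \frac{199927}{2140}\right) = \frac{199927}{2140}$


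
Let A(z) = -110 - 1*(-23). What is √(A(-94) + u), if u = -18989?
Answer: 2*I*√4769 ≈ 138.12*I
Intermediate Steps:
A(z) = -87 (A(z) = -110 + 23 = -87)
√(A(-94) + u) = √(-87 - 18989) = √(-19076) = 2*I*√4769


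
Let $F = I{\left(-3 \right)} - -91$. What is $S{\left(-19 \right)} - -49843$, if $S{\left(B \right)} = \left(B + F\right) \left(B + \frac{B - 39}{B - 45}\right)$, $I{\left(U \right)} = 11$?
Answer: $\frac{1546919}{32} \approx 48341.0$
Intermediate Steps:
$F = 102$ ($F = 11 - -91 = 11 + 91 = 102$)
$S{\left(B \right)} = \left(102 + B\right) \left(B + \frac{-39 + B}{-45 + B}\right)$ ($S{\left(B \right)} = \left(B + 102\right) \left(B + \frac{B - 39}{B - 45}\right) = \left(102 + B\right) \left(B + \frac{-39 + B}{-45 + B}\right)$)
$S{\left(-19 \right)} - -49843 = \frac{-3978 + \left(-19\right)^{3} - -86013 + 58 \left(-19\right)^{2}}{-45 - 19} - -49843 = \frac{-3978 - 6859 + 86013 + 58 \cdot 361}{-64} + 49843 = - \frac{-3978 - 6859 + 86013 + 20938}{64} + 49843 = \left(- \frac{1}{64}\right) 96114 + 49843 = - \frac{48057}{32} + 49843 = \frac{1546919}{32}$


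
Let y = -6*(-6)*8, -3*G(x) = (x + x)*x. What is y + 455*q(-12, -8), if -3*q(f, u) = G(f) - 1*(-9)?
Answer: 13483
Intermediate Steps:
G(x) = -2*x**2/3 (G(x) = -(x + x)*x/3 = -2*x*x/3 = -2*x**2/3)
q(f, u) = -3 + 2*f**2/9 (q(f, u) = -(-2*f**2/3 - 1*(-9))/3 = -(-2*f**2/3 + 9)/3 = -(9 - 2*f**2/3)/3 = -3 + 2*f**2/9)
y = 288 (y = 36*8 = 288)
y + 455*q(-12, -8) = 288 + 455*(-3 + (2/9)*(-12)**2) = 288 + 455*(-3 + (2/9)*144) = 288 + 455*(-3 + 32) = 288 + 455*29 = 288 + 13195 = 13483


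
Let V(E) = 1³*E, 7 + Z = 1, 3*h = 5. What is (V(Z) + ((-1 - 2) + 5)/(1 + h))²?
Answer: 441/16 ≈ 27.563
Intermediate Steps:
h = 5/3 (h = (⅓)*5 = 5/3 ≈ 1.6667)
Z = -6 (Z = -7 + 1 = -6)
V(E) = E (V(E) = 1*E = E)
(V(Z) + ((-1 - 2) + 5)/(1 + h))² = (-6 + ((-1 - 2) + 5)/(1 + 5/3))² = (-6 + (-3 + 5)/(8/3))² = (-6 + 2*(3/8))² = (-6 + ¾)² = (-21/4)² = 441/16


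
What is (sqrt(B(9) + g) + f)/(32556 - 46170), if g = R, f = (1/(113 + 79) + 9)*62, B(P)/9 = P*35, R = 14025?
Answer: -53599/1306944 - sqrt(4215)/6807 ≈ -0.050549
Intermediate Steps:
B(P) = 315*P (B(P) = 9*(P*35) = 9*(35*P) = 315*P)
f = 53599/96 (f = (1/192 + 9)*62 = (1729/192)*62 = 53599/96 ≈ 558.32)
g = 14025
(sqrt(B(9) + g) + f)/(32556 - 46170) = (sqrt(315*9 + 14025) + 53599/96)/(32556 - 46170) = (sqrt(2835 + 14025) + 53599/96)/(-13614) = (sqrt(16860) + 53599/96)*(-1/13614) = (2*sqrt(4215) + 53599/96)*(-1/13614) = (53599/96 + 2*sqrt(4215))*(-1/13614) = -53599/1306944 - sqrt(4215)/6807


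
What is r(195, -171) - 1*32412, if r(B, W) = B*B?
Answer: 5613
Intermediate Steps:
r(B, W) = B**2
r(195, -171) - 1*32412 = 195**2 - 1*32412 = 38025 - 32412 = 5613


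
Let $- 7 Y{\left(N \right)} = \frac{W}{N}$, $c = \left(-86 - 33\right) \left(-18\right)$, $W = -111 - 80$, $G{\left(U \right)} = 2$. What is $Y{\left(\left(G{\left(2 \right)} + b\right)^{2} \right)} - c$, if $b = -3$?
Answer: $- \frac{14803}{7} \approx -2114.7$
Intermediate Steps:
$W = -191$ ($W = -111 - 80 = -191$)
$c = 2142$ ($c = \left(-119\right) \left(-18\right) = 2142$)
$Y{\left(N \right)} = \frac{191}{7 N}$ ($Y{\left(N \right)} = - \frac{\left(-191\right) \frac{1}{N}}{7} = \frac{191}{7 N}$)
$Y{\left(\left(G{\left(2 \right)} + b\right)^{2} \right)} - c = \frac{191}{7 \left(2 - 3\right)^{2}} - 2142 = \frac{191}{7 \left(-1\right)^{2}} - 2142 = \frac{191}{7 \cdot 1} - 2142 = \frac{191}{7} \cdot 1 - 2142 = \frac{191}{7} - 2142 = - \frac{14803}{7}$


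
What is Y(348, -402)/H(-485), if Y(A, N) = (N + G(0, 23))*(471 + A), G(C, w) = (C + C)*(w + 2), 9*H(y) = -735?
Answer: 141102/35 ≈ 4031.5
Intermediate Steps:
H(y) = -245/3 (H(y) = (1/9)*(-735) = -245/3)
G(C, w) = 2*C*(2 + w) (G(C, w) = (2*C)*(2 + w) = 2*C*(2 + w))
Y(A, N) = N*(471 + A) (Y(A, N) = (N + 2*0*(2 + 23))*(471 + A) = (N + 2*0*25)*(471 + A) = (N + 0)*(471 + A) = N*(471 + A))
Y(348, -402)/H(-485) = (-402*(471 + 348))/(-245/3) = -402*819*(-3/245) = -329238*(-3/245) = 141102/35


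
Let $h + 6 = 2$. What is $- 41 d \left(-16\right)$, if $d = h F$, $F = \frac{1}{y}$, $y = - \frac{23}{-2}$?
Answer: $- \frac{5248}{23} \approx -228.17$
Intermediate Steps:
$h = -4$ ($h = -6 + 2 = -4$)
$y = \frac{23}{2}$ ($y = \left(-23\right) \left(- \frac{1}{2}\right) = \frac{23}{2} \approx 11.5$)
$F = \frac{2}{23}$ ($F = \frac{1}{\frac{23}{2}} = \frac{2}{23} \approx 0.086957$)
$d = - \frac{8}{23}$ ($d = \left(-4\right) \frac{2}{23} = - \frac{8}{23} \approx -0.34783$)
$- 41 d \left(-16\right) = \left(-41\right) \left(- \frac{8}{23}\right) \left(-16\right) = \frac{328}{23} \left(-16\right) = - \frac{5248}{23}$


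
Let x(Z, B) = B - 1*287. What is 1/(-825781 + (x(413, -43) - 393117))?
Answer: -1/1219228 ≈ -8.2019e-7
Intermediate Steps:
x(Z, B) = -287 + B (x(Z, B) = B - 287 = -287 + B)
1/(-825781 + (x(413, -43) - 393117)) = 1/(-825781 + ((-287 - 43) - 393117)) = 1/(-825781 + (-330 - 393117)) = 1/(-825781 - 393447) = 1/(-1219228) = -1/1219228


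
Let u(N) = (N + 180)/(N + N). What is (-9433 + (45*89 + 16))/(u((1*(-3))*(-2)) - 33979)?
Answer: 10824/67927 ≈ 0.15935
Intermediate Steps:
u(N) = (180 + N)/(2*N) (u(N) = (180 + N)/((2*N)) = (180 + N)*(1/(2*N)) = (180 + N)/(2*N))
(-9433 + (45*89 + 16))/(u((1*(-3))*(-2)) - 33979) = (-9433 + (45*89 + 16))/((180 + (1*(-3))*(-2))/(2*(((1*(-3))*(-2)))) - 33979) = (-9433 + (4005 + 16))/((180 - 3*(-2))/(2*((-3*(-2)))) - 33979) = (-9433 + 4021)/((1/2)*(180 + 6)/6 - 33979) = -5412/((1/2)*(1/6)*186 - 33979) = -5412/(31/2 - 33979) = -5412/(-67927/2) = -5412*(-2/67927) = 10824/67927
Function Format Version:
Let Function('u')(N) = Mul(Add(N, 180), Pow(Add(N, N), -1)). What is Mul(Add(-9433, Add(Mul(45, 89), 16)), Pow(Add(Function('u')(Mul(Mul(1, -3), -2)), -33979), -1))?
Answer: Rational(10824, 67927) ≈ 0.15935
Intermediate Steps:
Function('u')(N) = Mul(Rational(1, 2), Pow(N, -1), Add(180, N)) (Function('u')(N) = Mul(Add(180, N), Pow(Mul(2, N), -1)) = Mul(Add(180, N), Mul(Rational(1, 2), Pow(N, -1))) = Mul(Rational(1, 2), Pow(N, -1), Add(180, N)))
Mul(Add(-9433, Add(Mul(45, 89), 16)), Pow(Add(Function('u')(Mul(Mul(1, -3), -2)), -33979), -1)) = Mul(Add(-9433, Add(Mul(45, 89), 16)), Pow(Add(Mul(Rational(1, 2), Pow(Mul(Mul(1, -3), -2), -1), Add(180, Mul(Mul(1, -3), -2))), -33979), -1)) = Mul(Add(-9433, Add(4005, 16)), Pow(Add(Mul(Rational(1, 2), Pow(Mul(-3, -2), -1), Add(180, Mul(-3, -2))), -33979), -1)) = Mul(Add(-9433, 4021), Pow(Add(Mul(Rational(1, 2), Pow(6, -1), Add(180, 6)), -33979), -1)) = Mul(-5412, Pow(Add(Mul(Rational(1, 2), Rational(1, 6), 186), -33979), -1)) = Mul(-5412, Pow(Add(Rational(31, 2), -33979), -1)) = Mul(-5412, Pow(Rational(-67927, 2), -1)) = Mul(-5412, Rational(-2, 67927)) = Rational(10824, 67927)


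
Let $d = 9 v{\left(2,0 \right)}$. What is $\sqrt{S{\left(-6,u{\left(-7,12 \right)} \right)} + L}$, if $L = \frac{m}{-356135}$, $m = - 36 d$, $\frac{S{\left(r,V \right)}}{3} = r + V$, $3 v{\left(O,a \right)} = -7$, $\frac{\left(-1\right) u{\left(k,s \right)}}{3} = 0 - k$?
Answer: $\frac{51 i \sqrt{3949893285}}{356135} \approx 9.0001 i$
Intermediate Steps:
$u{\left(k,s \right)} = 3 k$ ($u{\left(k,s \right)} = - 3 \left(0 - k\right) = - 3 \left(- k\right) = 3 k$)
$v{\left(O,a \right)} = - \frac{7}{3}$ ($v{\left(O,a \right)} = \frac{1}{3} \left(-7\right) = - \frac{7}{3}$)
$d = -21$ ($d = 9 \left(- \frac{7}{3}\right) = -21$)
$S{\left(r,V \right)} = 3 V + 3 r$ ($S{\left(r,V \right)} = 3 \left(r + V\right) = 3 \left(V + r\right) = 3 V + 3 r$)
$m = 756$ ($m = \left(-36\right) \left(-21\right) = 756$)
$L = - \frac{756}{356135}$ ($L = \frac{756}{-356135} = 756 \left(- \frac{1}{356135}\right) = - \frac{756}{356135} \approx -0.0021228$)
$\sqrt{S{\left(-6,u{\left(-7,12 \right)} \right)} + L} = \sqrt{\left(3 \cdot 3 \left(-7\right) + 3 \left(-6\right)\right) - \frac{756}{356135}} = \sqrt{\left(3 \left(-21\right) - 18\right) - \frac{756}{356135}} = \sqrt{\left(-63 - 18\right) - \frac{756}{356135}} = \sqrt{-81 - \frac{756}{356135}} = \sqrt{- \frac{28847691}{356135}} = \frac{51 i \sqrt{3949893285}}{356135}$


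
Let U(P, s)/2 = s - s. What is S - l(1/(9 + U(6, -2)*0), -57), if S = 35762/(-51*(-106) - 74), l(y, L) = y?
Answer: 158263/23994 ≈ 6.5959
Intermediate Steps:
U(P, s) = 0 (U(P, s) = 2*(s - s) = 2*0 = 0)
S = 17881/2666 (S = 35762/(5406 - 74) = 35762/5332 = 35762*(1/5332) = 17881/2666 ≈ 6.7071)
S - l(1/(9 + U(6, -2)*0), -57) = 17881/2666 - 1/(9 + 0*0) = 17881/2666 - 1/(9 + 0) = 17881/2666 - 1/9 = 158263/23994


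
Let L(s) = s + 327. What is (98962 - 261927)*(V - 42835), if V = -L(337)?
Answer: 7088814535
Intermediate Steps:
L(s) = 327 + s
V = -664 (V = -(327 + 337) = -1*664 = -664)
(98962 - 261927)*(V - 42835) = (98962 - 261927)*(-664 - 42835) = -162965*(-43499) = 7088814535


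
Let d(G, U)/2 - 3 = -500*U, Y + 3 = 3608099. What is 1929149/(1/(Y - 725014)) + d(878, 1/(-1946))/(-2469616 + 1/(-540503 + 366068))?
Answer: 2331302701008536866304517524/419156205353053 ≈ 5.5619e+12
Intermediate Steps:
Y = 3608096 (Y = -3 + 3608099 = 3608096)
d(G, U) = 6 - 1000*U (d(G, U) = 6 + 2*(-500*U) = 6 - 1000*U)
1929149/(1/(Y - 725014)) + d(878, 1/(-1946))/(-2469616 + 1/(-540503 + 366068)) = 1929149/(1/(3608096 - 725014)) + (6 - 1000/(-1946))/(-2469616 + 1/(-540503 + 366068)) = 1929149/(1/2883082) + (6 - 1000*(-1/1946))/(-2469616 + 1/(-174435)) = 1929149/(1/2883082) + (6 + 500/973)/(-2469616 - 1/174435) = 1929149*2883082 + 6338/(973*(-430787466961/174435)) = 5561894757218 + (6338/973)*(-174435/430787466961) = 5561894757218 - 1105569030/419156205353053 = 2331302701008536866304517524/419156205353053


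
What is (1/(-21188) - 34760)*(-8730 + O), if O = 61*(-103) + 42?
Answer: 11026064863451/21188 ≈ 5.2039e+8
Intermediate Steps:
O = -6241 (O = -6283 + 42 = -6241)
(1/(-21188) - 34760)*(-8730 + O) = (1/(-21188) - 34760)*(-8730 - 6241) = (-1/21188 - 34760)*(-14971) = -736494881/21188*(-14971) = 11026064863451/21188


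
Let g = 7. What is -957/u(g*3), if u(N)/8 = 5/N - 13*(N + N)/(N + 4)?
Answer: 45675/8248 ≈ 5.5377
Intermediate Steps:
u(N) = 40/N - 208*N/(4 + N) (u(N) = 8*(5/N - 13*(N + N)/(N + 4)) = 8*(5/N - 13*2*N/(4 + N)) = 8*(5/N - 26*N/(4 + N)) = 40/N - 208*N/(4 + N))
-957/u(g*3) = -957*21*(4 + 7*3)/(8*(20 - 26*(7*3)**2 + 5*(7*3))) = -957*21*(4 + 21)/(8*(20 - 26*21**2 + 5*21)) = -957*525/(8*(20 - 26*441 + 105)) = -957*525/(8*(20 - 11466 + 105)) = -957/(8*(1/21)*(1/25)*(-11341)) = -957/(-90728/525) = -957*(-525/90728) = 45675/8248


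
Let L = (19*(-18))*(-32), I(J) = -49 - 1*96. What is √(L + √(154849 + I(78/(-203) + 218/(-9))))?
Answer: 2*√(2736 + √9669) ≈ 106.48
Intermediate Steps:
I(J) = -145 (I(J) = -49 - 96 = -145)
L = 10944 (L = -342*(-32) = 10944)
√(L + √(154849 + I(78/(-203) + 218/(-9)))) = √(10944 + √(154849 - 145)) = √(10944 + √154704) = √(10944 + 4*√9669)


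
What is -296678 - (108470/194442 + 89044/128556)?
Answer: -308999916412276/1041528573 ≈ -2.9668e+5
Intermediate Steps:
-296678 - (108470/194442 + 89044/128556) = -296678 - (108470*(1/194442) + 89044*(1/128556)) = -296678 - (54235/97221 + 22261/32139) = -296678 - 1*1302431782/1041528573 = -296678 - 1302431782/1041528573 = -308999916412276/1041528573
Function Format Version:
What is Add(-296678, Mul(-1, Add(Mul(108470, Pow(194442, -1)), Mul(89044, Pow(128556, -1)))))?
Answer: Rational(-308999916412276, 1041528573) ≈ -2.9668e+5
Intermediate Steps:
Add(-296678, Mul(-1, Add(Mul(108470, Pow(194442, -1)), Mul(89044, Pow(128556, -1))))) = Add(-296678, Mul(-1, Add(Mul(108470, Rational(1, 194442)), Mul(89044, Rational(1, 128556))))) = Add(-296678, Mul(-1, Add(Rational(54235, 97221), Rational(22261, 32139)))) = Add(-296678, Mul(-1, Rational(1302431782, 1041528573))) = Add(-296678, Rational(-1302431782, 1041528573)) = Rational(-308999916412276, 1041528573)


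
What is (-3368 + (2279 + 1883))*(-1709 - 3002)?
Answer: -3740534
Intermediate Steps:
(-3368 + (2279 + 1883))*(-1709 - 3002) = (-3368 + 4162)*(-4711) = 794*(-4711) = -3740534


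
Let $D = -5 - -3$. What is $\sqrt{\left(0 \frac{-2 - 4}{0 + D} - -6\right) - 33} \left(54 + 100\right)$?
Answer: $462 i \sqrt{3} \approx 800.21 i$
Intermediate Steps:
$D = -2$ ($D = -5 + 3 = -2$)
$\sqrt{\left(0 \frac{-2 - 4}{0 + D} - -6\right) - 33} \left(54 + 100\right) = \sqrt{\left(0 \frac{-2 - 4}{0 - 2} - -6\right) - 33} \left(54 + 100\right) = \sqrt{\left(0 \left(- \frac{6}{-2}\right) + 6\right) - 33} \cdot 154 = \sqrt{\left(0 \left(\left(-6\right) \left(- \frac{1}{2}\right)\right) + 6\right) - 33} \cdot 154 = \sqrt{\left(0 \cdot 3 + 6\right) - 33} \cdot 154 = \sqrt{\left(0 + 6\right) - 33} \cdot 154 = \sqrt{6 - 33} \cdot 154 = \sqrt{-27} \cdot 154 = 3 i \sqrt{3} \cdot 154 = 462 i \sqrt{3}$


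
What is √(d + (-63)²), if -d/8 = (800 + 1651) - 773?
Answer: I*√9455 ≈ 97.237*I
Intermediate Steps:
d = -13424 (d = -8*((800 + 1651) - 773) = -8*(2451 - 773) = -8*1678 = -13424)
√(d + (-63)²) = √(-13424 + (-63)²) = √(-13424 + 3969) = √(-9455) = I*√9455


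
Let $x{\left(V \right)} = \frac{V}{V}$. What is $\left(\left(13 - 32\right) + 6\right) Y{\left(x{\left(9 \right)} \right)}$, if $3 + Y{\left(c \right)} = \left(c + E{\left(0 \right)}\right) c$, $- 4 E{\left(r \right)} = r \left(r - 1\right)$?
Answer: $26$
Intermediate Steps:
$E{\left(r \right)} = - \frac{r \left(-1 + r\right)}{4}$ ($E{\left(r \right)} = - \frac{r \left(r - 1\right)}{4} = - \frac{r \left(-1 + r\right)}{4}$)
$x{\left(V \right)} = 1$
$Y{\left(c \right)} = -3 + c^{2}$ ($Y{\left(c \right)} = -3 + \left(c + \frac{1}{4} \cdot 0 \left(1 - 0\right)\right) c = -3 + \left(c + \frac{1}{4} \cdot 0 \left(1 + 0\right)\right) c = -3 + \left(c + \frac{1}{4} \cdot 0 \cdot 1\right) c = -3 + \left(c + 0\right) c = -3 + c c = -3 + c^{2}$)
$\left(\left(13 - 32\right) + 6\right) Y{\left(x{\left(9 \right)} \right)} = \left(\left(13 - 32\right) + 6\right) \left(-3 + 1^{2}\right) = \left(-19 + 6\right) \left(-3 + 1\right) = \left(-13\right) \left(-2\right) = 26$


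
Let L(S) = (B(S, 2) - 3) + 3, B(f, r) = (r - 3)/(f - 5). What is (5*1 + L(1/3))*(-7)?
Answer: -73/2 ≈ -36.500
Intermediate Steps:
B(f, r) = (-3 + r)/(-5 + f)
L(S) = -1/(-5 + S) (L(S) = ((-3 + 2)/(-5 + S) - 3) + 3 = (-1/(-5 + S) - 3) + 3 = (-3 - 1/(-5 + S)) + 3 = -1/(-5 + S))
(5*1 + L(1/3))*(-7) = (5*1 - 1/(-5 + 1/3))*(-7) = (5 - 1/(-5 + ⅓))*(-7) = (5 - 1/(-14/3))*(-7) = (5 - 1*(-3/14))*(-7) = (5 + 3/14)*(-7) = (73/14)*(-7) = -73/2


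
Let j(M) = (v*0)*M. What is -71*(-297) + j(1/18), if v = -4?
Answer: 21087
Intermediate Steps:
j(M) = 0 (j(M) = (-4*0)*M = 0*M = 0)
-71*(-297) + j(1/18) = -71*(-297) + 0 = 21087 + 0 = 21087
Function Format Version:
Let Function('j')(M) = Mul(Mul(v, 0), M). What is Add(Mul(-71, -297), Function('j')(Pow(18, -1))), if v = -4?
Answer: 21087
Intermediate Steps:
Function('j')(M) = 0 (Function('j')(M) = Mul(Mul(-4, 0), M) = Mul(0, M) = 0)
Add(Mul(-71, -297), Function('j')(Pow(18, -1))) = Add(Mul(-71, -297), 0) = Add(21087, 0) = 21087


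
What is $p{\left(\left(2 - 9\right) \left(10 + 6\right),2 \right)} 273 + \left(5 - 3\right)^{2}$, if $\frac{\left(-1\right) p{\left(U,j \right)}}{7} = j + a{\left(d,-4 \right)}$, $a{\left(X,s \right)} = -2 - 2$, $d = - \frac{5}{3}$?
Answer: $3826$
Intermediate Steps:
$d = - \frac{5}{3}$ ($d = \left(-5\right) \frac{1}{3} = - \frac{5}{3} \approx -1.6667$)
$a{\left(X,s \right)} = -4$
$p{\left(U,j \right)} = 28 - 7 j$ ($p{\left(U,j \right)} = - 7 \left(j - 4\right) = - 7 \left(-4 + j\right) = 28 - 7 j$)
$p{\left(\left(2 - 9\right) \left(10 + 6\right),2 \right)} 273 + \left(5 - 3\right)^{2} = \left(28 - 14\right) 273 + \left(5 - 3\right)^{2} = \left(28 - 14\right) 273 + 2^{2} = 14 \cdot 273 + 4 = 3822 + 4 = 3826$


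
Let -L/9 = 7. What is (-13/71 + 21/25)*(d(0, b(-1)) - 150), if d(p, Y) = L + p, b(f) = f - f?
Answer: -3498/25 ≈ -139.92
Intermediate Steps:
b(f) = 0
L = -63 (L = -9*7 = -63)
d(p, Y) = -63 + p
(-13/71 + 21/25)*(d(0, b(-1)) - 150) = (-13/71 + 21/25)*((-63 + 0) - 150) = (-13*1/71 + 21*(1/25))*(-63 - 150) = (-13/71 + 21/25)*(-213) = (1166/1775)*(-213) = -3498/25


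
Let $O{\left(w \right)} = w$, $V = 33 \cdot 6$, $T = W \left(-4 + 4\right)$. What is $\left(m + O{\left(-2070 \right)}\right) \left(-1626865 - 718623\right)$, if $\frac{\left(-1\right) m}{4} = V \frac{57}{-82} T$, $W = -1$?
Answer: $4855160160$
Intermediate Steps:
$T = 0$ ($T = - (-4 + 4) = \left(-1\right) 0 = 0$)
$V = 198$
$m = 0$ ($m = - 4 \cdot 198 \frac{57}{-82} \cdot 0 = - 4 \cdot 198 \cdot 57 \left(- \frac{1}{82}\right) 0 = - 4 \cdot 198 \left(- \frac{57}{82}\right) 0 = - 4 \left(\left(- \frac{5643}{41}\right) 0\right) = \left(-4\right) 0 = 0$)
$\left(m + O{\left(-2070 \right)}\right) \left(-1626865 - 718623\right) = \left(0 - 2070\right) \left(-1626865 - 718623\right) = \left(-2070\right) \left(-2345488\right) = 4855160160$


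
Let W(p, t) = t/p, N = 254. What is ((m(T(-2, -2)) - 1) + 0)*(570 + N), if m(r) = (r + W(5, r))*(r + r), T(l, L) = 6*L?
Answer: 1419752/5 ≈ 2.8395e+5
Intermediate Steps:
m(r) = 12*r²/5 (m(r) = (r + r/5)*(r + r) = (r + r*(⅕))*(2*r) = (r + r/5)*(2*r) = (6*r/5)*(2*r) = 12*r²/5)
((m(T(-2, -2)) - 1) + 0)*(570 + N) = ((12*(6*(-2))²/5 - 1) + 0)*(570 + 254) = (((12/5)*(-12)² - 1) + 0)*824 = (((12/5)*144 - 1) + 0)*824 = ((1728/5 - 1) + 0)*824 = (1723/5 + 0)*824 = (1723/5)*824 = 1419752/5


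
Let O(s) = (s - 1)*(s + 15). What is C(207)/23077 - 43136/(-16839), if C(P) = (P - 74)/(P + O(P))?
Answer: 15243318511265/5950533842739 ≈ 2.5617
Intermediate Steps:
O(s) = (-1 + s)*(15 + s)
C(P) = (-74 + P)/(-15 + P**2 + 15*P) (C(P) = (P - 74)/(P + (-15 + P**2 + 14*P)) = (-74 + P)/(-15 + P**2 + 15*P))
C(207)/23077 - 43136/(-16839) = ((-74 + 207)/(-15 + 207**2 + 15*207))/23077 - 43136/(-16839) = (133/(-15 + 42849 + 3105))*(1/23077) - 43136*(-1/16839) = (133/45939)*(1/23077) + 43136/16839 = 133/1060134303 + 43136/16839 = 15243318511265/5950533842739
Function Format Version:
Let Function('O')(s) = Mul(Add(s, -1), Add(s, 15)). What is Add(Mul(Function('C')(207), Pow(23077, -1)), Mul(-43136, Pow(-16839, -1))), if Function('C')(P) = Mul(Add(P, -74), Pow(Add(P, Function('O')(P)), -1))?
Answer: Rational(15243318511265, 5950533842739) ≈ 2.5617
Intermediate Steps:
Function('O')(s) = Mul(Add(-1, s), Add(15, s))
Function('C')(P) = Mul(Pow(Add(-15, Pow(P, 2), Mul(15, P)), -1), Add(-74, P)) (Function('C')(P) = Mul(Add(P, -74), Pow(Add(P, Add(-15, Pow(P, 2), Mul(14, P))), -1)) = Mul(Add(-74, P), Pow(Add(-15, Pow(P, 2), Mul(15, P)), -1)) = Mul(Pow(Add(-15, Pow(P, 2), Mul(15, P)), -1), Add(-74, P)))
Add(Mul(Function('C')(207), Pow(23077, -1)), Mul(-43136, Pow(-16839, -1))) = Add(Mul(Mul(Pow(Add(-15, Pow(207, 2), Mul(15, 207)), -1), Add(-74, 207)), Pow(23077, -1)), Mul(-43136, Pow(-16839, -1))) = Add(Mul(Mul(Pow(Add(-15, 42849, 3105), -1), 133), Rational(1, 23077)), Mul(-43136, Rational(-1, 16839))) = Add(Mul(Mul(Pow(45939, -1), 133), Rational(1, 23077)), Rational(43136, 16839)) = Add(Mul(Mul(Rational(1, 45939), 133), Rational(1, 23077)), Rational(43136, 16839)) = Add(Mul(Rational(133, 45939), Rational(1, 23077)), Rational(43136, 16839)) = Add(Rational(133, 1060134303), Rational(43136, 16839)) = Rational(15243318511265, 5950533842739)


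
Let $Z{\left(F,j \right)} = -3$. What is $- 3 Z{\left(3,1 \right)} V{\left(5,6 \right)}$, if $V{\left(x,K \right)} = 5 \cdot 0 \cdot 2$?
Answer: $0$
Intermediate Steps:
$V{\left(x,K \right)} = 0$ ($V{\left(x,K \right)} = 0 \cdot 2 = 0$)
$- 3 Z{\left(3,1 \right)} V{\left(5,6 \right)} = \left(-3\right) \left(-3\right) 0 = 9 \cdot 0 = 0$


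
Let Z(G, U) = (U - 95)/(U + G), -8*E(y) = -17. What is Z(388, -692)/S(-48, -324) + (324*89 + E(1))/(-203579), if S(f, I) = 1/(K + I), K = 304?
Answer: -1606550125/30944008 ≈ -51.918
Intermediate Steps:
E(y) = 17/8 (E(y) = -⅛*(-17) = 17/8)
Z(G, U) = (-95 + U)/(G + U)
S(f, I) = 1/(304 + I)
Z(388, -692)/S(-48, -324) + (324*89 + E(1))/(-203579) = ((-95 - 692)/(388 - 692))/(1/(304 - 324)) + (324*89 + 17/8)/(-203579) = (-787/(-304))/(1/(-20)) + (28836 + 17/8)*(-1/203579) = (-1/304*(-787))/(-1/20) + (230705/8)*(-1/203579) = (787/304)*(-20) - 230705/1628632 = -3935/76 - 230705/1628632 = -1606550125/30944008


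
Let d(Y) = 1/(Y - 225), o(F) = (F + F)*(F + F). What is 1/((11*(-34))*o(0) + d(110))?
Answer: -115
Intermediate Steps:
o(F) = 4*F² (o(F) = (2*F)*(2*F) = 4*F²)
d(Y) = 1/(-225 + Y)
1/((11*(-34))*o(0) + d(110)) = 1/((11*(-34))*(4*0²) + 1/(-225 + 110)) = 1/(-1496*0 + 1/(-115)) = 1/(-374*0 - 1/115) = 1/(0 - 1/115) = 1/(-1/115) = -115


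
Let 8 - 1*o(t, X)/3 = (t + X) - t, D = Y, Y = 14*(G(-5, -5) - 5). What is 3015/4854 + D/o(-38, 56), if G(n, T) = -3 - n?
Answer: 17723/19416 ≈ 0.91280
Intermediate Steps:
Y = -42 (Y = 14*((-3 - 1*(-5)) - 5) = 14*((-3 + 5) - 5) = 14*(2 - 5) = 14*(-3) = -42)
D = -42
o(t, X) = 24 - 3*X (o(t, X) = 24 - 3*((t + X) - t) = 24 - 3*((X + t) - t) = 24 - 3*X)
3015/4854 + D/o(-38, 56) = 3015/4854 - 42/(24 - 3*56) = 3015*(1/4854) - 42/(24 - 168) = 1005/1618 - 42/(-144) = 1005/1618 - 42*(-1/144) = 1005/1618 + 7/24 = 17723/19416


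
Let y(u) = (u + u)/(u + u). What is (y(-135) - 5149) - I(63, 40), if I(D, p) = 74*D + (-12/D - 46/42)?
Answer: -68661/7 ≈ -9808.7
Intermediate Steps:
y(u) = 1 (y(u) = (2*u)/((2*u)) = (2*u)*(1/(2*u)) = 1)
I(D, p) = -23/21 - 12/D + 74*D (I(D, p) = 74*D + (-12/D - 46*1/42) = 74*D + (-12/D - 23/21) = 74*D + (-23/21 - 12/D) = -23/21 - 12/D + 74*D)
(y(-135) - 5149) - I(63, 40) = (1 - 5149) - (-23/21 - 12/63 + 74*63) = -5148 - (-23/21 - 12*1/63 + 4662) = -5148 - (-23/21 - 4/21 + 4662) = -5148 - 1*32625/7 = -5148 - 32625/7 = -68661/7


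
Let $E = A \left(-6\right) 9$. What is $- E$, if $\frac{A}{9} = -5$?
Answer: $-2430$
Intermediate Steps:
$A = -45$ ($A = 9 \left(-5\right) = -45$)
$E = 2430$ ($E = \left(-45\right) \left(-6\right) 9 = 270 \cdot 9 = 2430$)
$- E = \left(-1\right) 2430 = -2430$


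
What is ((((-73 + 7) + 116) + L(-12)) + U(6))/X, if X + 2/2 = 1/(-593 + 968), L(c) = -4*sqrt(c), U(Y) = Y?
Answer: -10500/187 + 1500*I*sqrt(3)/187 ≈ -56.15 + 13.893*I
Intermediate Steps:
X = -374/375 (X = -1 + 1/(-593 + 968) = -1 + 1/375 = -374/375 ≈ -0.99733)
((((-73 + 7) + 116) + L(-12)) + U(6))/X = ((((-73 + 7) + 116) - 8*I*sqrt(3)) + 6)/(-374/375) = (((-66 + 116) - 8*I*sqrt(3)) + 6)*(-375/374) = ((50 - 8*I*sqrt(3)) + 6)*(-375/374) = (56 - 8*I*sqrt(3))*(-375/374) = -10500/187 + 1500*I*sqrt(3)/187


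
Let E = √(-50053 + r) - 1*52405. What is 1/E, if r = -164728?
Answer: -52405/2746498806 - I*√214781/2746498806 ≈ -1.9081e-5 - 1.6874e-7*I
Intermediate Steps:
E = -52405 + I*√214781 (E = √(-50053 - 164728) - 1*52405 = √(-214781) - 52405 = I*√214781 - 52405 = -52405 + I*√214781 ≈ -52405.0 + 463.44*I)
1/E = 1/(-52405 + I*√214781)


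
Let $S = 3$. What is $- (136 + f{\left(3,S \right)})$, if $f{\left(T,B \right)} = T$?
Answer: $-139$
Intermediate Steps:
$- (136 + f{\left(3,S \right)}) = - (136 + 3) = \left(-1\right) 139 = -139$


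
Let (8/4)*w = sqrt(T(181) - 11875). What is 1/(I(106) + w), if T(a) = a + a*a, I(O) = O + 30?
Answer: 544/52917 - 2*sqrt(21067)/52917 ≈ 0.0047945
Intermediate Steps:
I(O) = 30 + O
T(a) = a + a**2
w = sqrt(21067)/2 (w = sqrt(181*(1 + 181) - 11875)/2 = sqrt(181*182 - 11875)/2 = sqrt(32942 - 11875)/2 = sqrt(21067)/2 ≈ 72.572)
1/(I(106) + w) = 1/((30 + 106) + sqrt(21067)/2) = 1/(136 + sqrt(21067)/2)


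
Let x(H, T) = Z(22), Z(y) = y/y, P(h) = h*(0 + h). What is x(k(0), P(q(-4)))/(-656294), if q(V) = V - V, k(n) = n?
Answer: -1/656294 ≈ -1.5237e-6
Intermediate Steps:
q(V) = 0
P(h) = h**2 (P(h) = h*h = h**2)
Z(y) = 1
x(H, T) = 1
x(k(0), P(q(-4)))/(-656294) = 1/(-656294) = 1*(-1/656294) = -1/656294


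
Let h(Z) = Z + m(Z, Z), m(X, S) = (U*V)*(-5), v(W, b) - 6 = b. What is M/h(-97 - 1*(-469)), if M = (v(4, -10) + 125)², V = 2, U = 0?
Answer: 14641/372 ≈ 39.358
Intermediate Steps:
v(W, b) = 6 + b
m(X, S) = 0 (m(X, S) = (0*2)*(-5) = 0*(-5) = 0)
h(Z) = Z (h(Z) = Z + 0 = Z)
M = 14641 (M = ((6 - 10) + 125)² = (-4 + 125)² = 121² = 14641)
M/h(-97 - 1*(-469)) = 14641/(-97 - 1*(-469)) = 14641/(-97 + 469) = 14641/372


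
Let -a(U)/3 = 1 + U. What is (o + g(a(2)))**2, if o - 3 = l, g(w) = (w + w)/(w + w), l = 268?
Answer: 73984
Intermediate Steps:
a(U) = -3 - 3*U (a(U) = -3*(1 + U) = -3 - 3*U)
g(w) = 1 (g(w) = (2*w)/((2*w)) = (2*w)*(1/(2*w)) = 1)
o = 271 (o = 3 + 268 = 271)
(o + g(a(2)))**2 = (271 + 1)**2 = 272**2 = 73984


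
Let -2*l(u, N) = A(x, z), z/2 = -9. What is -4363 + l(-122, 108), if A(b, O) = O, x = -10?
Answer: -4354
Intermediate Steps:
z = -18 (z = 2*(-9) = -18)
l(u, N) = 9 (l(u, N) = -1/2*(-18) = 9)
-4363 + l(-122, 108) = -4363 + 9 = -4354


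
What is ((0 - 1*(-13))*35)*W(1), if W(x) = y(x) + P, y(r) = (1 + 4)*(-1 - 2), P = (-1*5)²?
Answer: 4550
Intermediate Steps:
P = 25 (P = (-5)² = 25)
y(r) = -15 (y(r) = 5*(-3) = -15)
W(x) = 10 (W(x) = -15 + 25 = 10)
((0 - 1*(-13))*35)*W(1) = ((0 - 1*(-13))*35)*10 = ((0 + 13)*35)*10 = (13*35)*10 = 455*10 = 4550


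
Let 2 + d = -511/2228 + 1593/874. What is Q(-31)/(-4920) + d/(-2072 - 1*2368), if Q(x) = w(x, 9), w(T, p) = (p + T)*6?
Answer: 4771473281/177240697440 ≈ 0.026921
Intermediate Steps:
w(T, p) = 6*T + 6*p (w(T, p) = (T + p)*6 = 6*T + 6*p)
Q(x) = 54 + 6*x (Q(x) = 6*x + 6*9 = 6*x + 54 = 54 + 6*x)
d = -395977/973636 (d = -2 + (-511/2228 + 1593/874) = -2 + 1551295/973636 = -395977/973636 ≈ -0.40670)
Q(-31)/(-4920) + d/(-2072 - 1*2368) = (54 + 6*(-31))/(-4920) - 395977/(973636*(-2072 - 1*2368)) = (54 - 186)*(-1/4920) - 395977/(973636*(-2072 - 2368)) = -132*(-1/4920) - 395977/973636/(-4440) = 11/410 - 395977/973636*(-1/4440) = 11/410 + 395977/4322943840 = 4771473281/177240697440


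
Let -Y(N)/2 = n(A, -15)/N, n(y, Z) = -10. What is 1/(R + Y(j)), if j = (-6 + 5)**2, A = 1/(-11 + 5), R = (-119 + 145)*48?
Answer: 1/1268 ≈ 0.00078864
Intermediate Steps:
R = 1248 (R = 26*48 = 1248)
A = -1/6 (A = 1/(-6) = -1/6 ≈ -0.16667)
j = 1 (j = (-1)**2 = 1)
Y(N) = 20/N (Y(N) = -(-20)/N = 20/N)
1/(R + Y(j)) = 1/(1248 + 20/1) = 1/(1248 + 20*1) = 1/(1248 + 20) = 1/1268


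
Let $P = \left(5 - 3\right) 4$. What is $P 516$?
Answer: $4128$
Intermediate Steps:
$P = 8$ ($P = 2 \cdot 4 = 8$)
$P 516 = 8 \cdot 516 = 4128$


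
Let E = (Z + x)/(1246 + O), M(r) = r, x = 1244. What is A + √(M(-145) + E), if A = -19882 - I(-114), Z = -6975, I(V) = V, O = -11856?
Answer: -19768 + I*√16262148590/10610 ≈ -19768.0 + 12.019*I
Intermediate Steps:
A = -19768 (A = -19882 - 1*(-114) = -19882 + 114 = -19768)
E = 5731/10610 (E = (-6975 + 1244)/(1246 - 11856) = -5731/(-10610) = -5731*(-1/10610) = 5731/10610 ≈ 0.54015)
A + √(M(-145) + E) = -19768 + √(-145 + 5731/10610) = -19768 + √(-1532719/10610) = -19768 + I*√16262148590/10610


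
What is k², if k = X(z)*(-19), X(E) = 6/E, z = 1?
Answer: 12996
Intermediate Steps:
k = -114 (k = (6/1)*(-19) = (6*1)*(-19) = 6*(-19) = -114)
k² = (-114)² = 12996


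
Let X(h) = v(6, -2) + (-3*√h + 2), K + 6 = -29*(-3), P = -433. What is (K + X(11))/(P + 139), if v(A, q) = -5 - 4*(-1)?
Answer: -41/147 + √11/98 ≈ -0.24507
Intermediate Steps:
v(A, q) = -1 (v(A, q) = -5 + 4 = -1)
K = 81 (K = -6 - 29*(-3) = -6 + 87 = 81)
X(h) = 1 - 3*√h (X(h) = -1 + (-3*√h + 2) = -1 + (2 - 3*√h) = 1 - 3*√h)
(K + X(11))/(P + 139) = (81 + (1 - 3*√11))/(-433 + 139) = (82 - 3*√11)/(-294) = (82 - 3*√11)*(-1/294) = -41/147 + √11/98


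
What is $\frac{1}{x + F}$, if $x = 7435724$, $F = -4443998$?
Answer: $\frac{1}{2991726} \approx 3.3426 \cdot 10^{-7}$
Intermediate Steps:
$\frac{1}{x + F} = \frac{1}{7435724 - 4443998} = \frac{1}{2991726}$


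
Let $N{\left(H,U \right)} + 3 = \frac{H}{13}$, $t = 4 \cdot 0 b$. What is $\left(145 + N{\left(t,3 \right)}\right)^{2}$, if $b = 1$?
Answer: $20164$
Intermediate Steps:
$t = 0$ ($t = 4 \cdot 0 \cdot 1 = 0 \cdot 1 = 0$)
$N{\left(H,U \right)} = -3 + \frac{H}{13}$
$\left(145 + N{\left(t,3 \right)}\right)^{2} = \left(145 + \left(-3 + \frac{1}{13} \cdot 0\right)\right)^{2} = \left(145 + \left(-3 + 0\right)\right)^{2} = \left(145 - 3\right)^{2} = 142^{2} = 20164$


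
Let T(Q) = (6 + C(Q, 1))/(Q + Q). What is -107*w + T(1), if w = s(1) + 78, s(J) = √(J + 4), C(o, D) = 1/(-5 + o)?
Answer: -66745/8 - 107*√5 ≈ -8582.4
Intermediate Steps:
s(J) = √(4 + J)
w = 78 + √5 (w = √(4 + 1) + 78 = √5 + 78 = 78 + √5 ≈ 80.236)
T(Q) = (6 + 1/(-5 + Q))/(2*Q) (T(Q) = (6 + 1/(-5 + Q))/(Q + Q) = (6 + 1/(-5 + Q))/((2*Q)) = (6 + 1/(-5 + Q))*(1/(2*Q)) = (6 + 1/(-5 + Q))/(2*Q))
-107*w + T(1) = -107*(78 + √5) + (½)*(-29 + 6*1)/(1*(-5 + 1)) = (-8346 - 107*√5) + (½)*1*(-29 + 6)/(-4) = (-8346 - 107*√5) + (½)*1*(-¼)*(-23) = (-8346 - 107*√5) + 23/8 = -66745/8 - 107*√5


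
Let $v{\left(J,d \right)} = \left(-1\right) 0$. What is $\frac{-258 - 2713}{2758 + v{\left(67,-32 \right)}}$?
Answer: $- \frac{2971}{2758} \approx -1.0772$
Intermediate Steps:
$v{\left(J,d \right)} = 0$
$\frac{-258 - 2713}{2758 + v{\left(67,-32 \right)}} = \frac{-258 - 2713}{2758 + 0} = - \frac{2971}{2758}$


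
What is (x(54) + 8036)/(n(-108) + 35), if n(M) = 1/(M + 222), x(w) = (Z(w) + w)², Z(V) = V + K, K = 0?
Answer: 2245800/3991 ≈ 562.72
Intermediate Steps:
Z(V) = V (Z(V) = V + 0 = V)
x(w) = 4*w² (x(w) = (w + w)² = (2*w)² = 4*w²)
n(M) = 1/(222 + M)
(x(54) + 8036)/(n(-108) + 35) = (4*54² + 8036)/(1/(222 - 108) + 35) = (4*2916 + 8036)/(1/114 + 35) = (11664 + 8036)/(1/114 + 35) = 19700/(3991/114) = 19700*(114/3991) = 2245800/3991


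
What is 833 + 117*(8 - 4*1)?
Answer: 1301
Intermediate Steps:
833 + 117*(8 - 4*1) = 833 + 117*(8 - 4) = 833 + 117*4 = 833 + 468 = 1301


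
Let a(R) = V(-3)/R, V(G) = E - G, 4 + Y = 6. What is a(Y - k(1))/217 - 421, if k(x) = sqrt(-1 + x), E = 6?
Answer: -182705/434 ≈ -420.98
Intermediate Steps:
Y = 2 (Y = -4 + 6 = 2)
V(G) = 6 - G
a(R) = 9/R (a(R) = (6 - 1*(-3))/R = (6 + 3)/R = 9/R)
a(Y - k(1))/217 - 421 = (9/(2 - sqrt(-1 + 1)))/217 - 421 = (9/(2 - sqrt(0)))/217 - 421 = (9/(2 - 1*0))/217 - 421 = (9/(2 + 0))/217 - 421 = (9/2)/217 - 421 = (9*(1/2))/217 - 421 = (1/217)*(9/2) - 421 = 9/434 - 421 = -182705/434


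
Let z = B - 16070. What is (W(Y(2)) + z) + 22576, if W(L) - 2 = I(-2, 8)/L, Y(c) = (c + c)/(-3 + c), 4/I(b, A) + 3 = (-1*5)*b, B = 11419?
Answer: 125488/7 ≈ 17927.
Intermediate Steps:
I(b, A) = 4/(-3 - 5*b) (I(b, A) = 4/(-3 + (-1*5)*b) = 4/(-3 - 5*b))
Y(c) = 2*c/(-3 + c) (Y(c) = (2*c)/(-3 + c) = 2*c/(-3 + c))
W(L) = 2 + 4/(7*L) (W(L) = 2 + (-4/(3 + 5*(-2)))/L = 2 + (-4/(3 - 10))/L = 2 + (-4/(-7))/L = 2 + (-4*(-⅐))/L = 2 + 4/(7*L))
z = -4651 (z = 11419 - 16070 = -4651)
(W(Y(2)) + z) + 22576 = ((2 + 4/(7*((2*2/(-3 + 2))))) - 4651) + 22576 = ((2 + 4/(7*((2*2/(-1))))) - 4651) + 22576 = ((2 + 4/(7*((2*2*(-1))))) - 4651) + 22576 = ((2 + (4/7)/(-4)) - 4651) + 22576 = ((2 + (4/7)*(-¼)) - 4651) + 22576 = ((2 - ⅐) - 4651) + 22576 = (13/7 - 4651) + 22576 = -32544/7 + 22576 = 125488/7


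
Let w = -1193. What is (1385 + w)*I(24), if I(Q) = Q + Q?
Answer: 9216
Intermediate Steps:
I(Q) = 2*Q
(1385 + w)*I(24) = (1385 - 1193)*(2*24) = 192*48 = 9216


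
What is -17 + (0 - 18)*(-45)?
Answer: 793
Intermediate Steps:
-17 + (0 - 18)*(-45) = -17 - 18*(-45) = -17 + 810 = 793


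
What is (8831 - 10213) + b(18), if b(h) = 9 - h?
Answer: -1391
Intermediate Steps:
(8831 - 10213) + b(18) = (8831 - 10213) + (9 - 1*18) = -1382 + (9 - 18) = -1382 - 9 = -1391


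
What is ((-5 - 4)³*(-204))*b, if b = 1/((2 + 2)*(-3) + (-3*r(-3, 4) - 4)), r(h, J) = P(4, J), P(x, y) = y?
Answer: -37179/7 ≈ -5311.3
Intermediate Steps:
r(h, J) = J
b = -1/28 (b = 1/((2 + 2)*(-3) + (-3*4 - 4)) = 1/(4*(-3) + (-12 - 4)) = 1/(-12 - 16) = 1/(-28) = -1/28 ≈ -0.035714)
((-5 - 4)³*(-204))*b = ((-5 - 4)³*(-204))*(-1/28) = ((-9)³*(-204))*(-1/28) = -729*(-204)*(-1/28) = 148716*(-1/28) = -37179/7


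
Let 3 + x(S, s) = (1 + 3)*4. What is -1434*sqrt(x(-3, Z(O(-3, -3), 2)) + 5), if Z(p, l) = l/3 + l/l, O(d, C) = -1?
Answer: -4302*sqrt(2) ≈ -6083.9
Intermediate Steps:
Z(p, l) = 1 + l/3 (Z(p, l) = l*(1/3) + 1 = l/3 + 1 = 1 + l/3)
x(S, s) = 13 (x(S, s) = -3 + (1 + 3)*4 = -3 + 4*4 = -3 + 16 = 13)
-1434*sqrt(x(-3, Z(O(-3, -3), 2)) + 5) = -1434*sqrt(13 + 5) = -4302*sqrt(2)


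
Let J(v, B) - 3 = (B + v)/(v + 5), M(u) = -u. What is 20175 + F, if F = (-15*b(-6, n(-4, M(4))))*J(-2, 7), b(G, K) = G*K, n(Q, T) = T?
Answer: 18495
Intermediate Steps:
J(v, B) = 3 + (B + v)/(5 + v) (J(v, B) = 3 + (B + v)/(v + 5) = 3 + (B + v)/(5 + v))
F = -1680 (F = (-(-90)*(-1*4))*((15 + 7 + 4*(-2))/(5 - 2)) = (-(-90)*(-4))*((15 + 7 - 8)/3) = (-15*24)*((1/3)*14) = -360*14/3 = -1680)
20175 + F = 20175 - 1680 = 18495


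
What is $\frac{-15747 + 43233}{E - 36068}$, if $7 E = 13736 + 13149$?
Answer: $- \frac{64134}{75197} \approx -0.85288$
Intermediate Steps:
$E = \frac{26885}{7}$ ($E = \frac{13736 + 13149}{7} = \frac{1}{7} \cdot 26885 = \frac{26885}{7} \approx 3840.7$)
$\frac{-15747 + 43233}{E - 36068} = \frac{-15747 + 43233}{\frac{26885}{7} - 36068} = \frac{27486}{- \frac{225591}{7}} = 27486 \left(- \frac{7}{225591}\right) = - \frac{64134}{75197}$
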